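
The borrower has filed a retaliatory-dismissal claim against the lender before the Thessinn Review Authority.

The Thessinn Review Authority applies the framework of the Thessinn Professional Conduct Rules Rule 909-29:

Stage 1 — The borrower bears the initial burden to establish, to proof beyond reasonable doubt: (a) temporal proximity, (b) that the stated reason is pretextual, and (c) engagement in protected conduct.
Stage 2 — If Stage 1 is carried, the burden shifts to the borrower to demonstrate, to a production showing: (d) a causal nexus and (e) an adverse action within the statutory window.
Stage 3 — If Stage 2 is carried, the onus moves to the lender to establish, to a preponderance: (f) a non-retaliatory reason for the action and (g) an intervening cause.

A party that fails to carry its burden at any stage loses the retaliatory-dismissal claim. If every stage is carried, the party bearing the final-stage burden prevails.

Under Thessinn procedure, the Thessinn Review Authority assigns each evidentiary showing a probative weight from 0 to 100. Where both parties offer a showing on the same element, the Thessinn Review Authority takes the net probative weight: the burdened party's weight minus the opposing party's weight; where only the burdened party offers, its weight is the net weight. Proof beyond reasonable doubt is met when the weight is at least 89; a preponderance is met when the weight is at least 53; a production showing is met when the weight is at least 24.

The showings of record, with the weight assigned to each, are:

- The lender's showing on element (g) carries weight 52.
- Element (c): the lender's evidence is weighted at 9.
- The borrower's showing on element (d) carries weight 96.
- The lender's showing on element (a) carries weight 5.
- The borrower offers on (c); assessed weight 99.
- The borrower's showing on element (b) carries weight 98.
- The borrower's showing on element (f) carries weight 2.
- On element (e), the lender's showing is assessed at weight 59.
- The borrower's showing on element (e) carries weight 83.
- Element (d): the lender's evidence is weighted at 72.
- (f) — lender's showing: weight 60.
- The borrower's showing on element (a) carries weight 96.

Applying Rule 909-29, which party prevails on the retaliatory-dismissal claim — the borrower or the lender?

Stage 1 — burden on borrower; standard: proof beyond reasonable doubt (weight is at least 89).
    (a): 96 − 5 = 91 ≥ 89 [met]
    (b): 98 ≥ 89 [met]
    (c): 99 − 9 = 90 ≥ 89 [met]
  All elements met. The borrower retains the burden for Stage 2.
Stage 2 — burden on borrower; standard: a production showing (weight is at least 24).
    (d): 96 − 72 = 24 ≥ 24 [met]
    (e): 83 − 59 = 24 ≥ 24 [met]
  Stage 2 is satisfied; the onus moves to the lender.
Stage 3 — burden on lender; standard: a preponderance (weight is at least 53).
    (f): 60 − 2 = 58 ≥ 53 [met]
    (g): 52 < 53 [not met]
  Not every element is met, so the lender fails to carry Stage 3.
The borrower prevails.

borrower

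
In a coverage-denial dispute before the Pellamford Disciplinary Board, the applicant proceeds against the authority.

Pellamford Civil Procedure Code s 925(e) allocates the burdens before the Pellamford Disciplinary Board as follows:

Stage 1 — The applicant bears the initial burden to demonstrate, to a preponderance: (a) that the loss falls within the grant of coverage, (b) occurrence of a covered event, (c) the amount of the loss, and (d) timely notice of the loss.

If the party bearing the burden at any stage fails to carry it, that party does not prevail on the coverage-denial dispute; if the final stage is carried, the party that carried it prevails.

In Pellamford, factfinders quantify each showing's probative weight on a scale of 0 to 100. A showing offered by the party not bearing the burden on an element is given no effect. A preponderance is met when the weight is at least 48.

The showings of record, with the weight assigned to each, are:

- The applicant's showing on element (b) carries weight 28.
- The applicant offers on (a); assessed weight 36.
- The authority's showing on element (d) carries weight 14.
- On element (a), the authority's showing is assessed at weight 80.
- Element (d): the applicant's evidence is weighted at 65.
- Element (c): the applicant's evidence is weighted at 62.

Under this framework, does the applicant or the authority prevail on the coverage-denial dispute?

At Stage 1 the applicant must meet a preponderance (weight is at least 48): on (a) the weight is 36 (the authority's 80 is given no effect), which does not reach 48, so (a) does not meet the standard; on (b) the weight is 28, which does not reach 48, so (b) does not meet the standard; on (c) the weight is 62, which does reach 48, so (c) meets the standard; on (d) the weight is 65 (the authority's 14 is given no effect), ≥ 48, so (d) meets the standard.
  The applicant does not carry Stage 1.
The analysis ends at Stage 1; the authority prevails.

authority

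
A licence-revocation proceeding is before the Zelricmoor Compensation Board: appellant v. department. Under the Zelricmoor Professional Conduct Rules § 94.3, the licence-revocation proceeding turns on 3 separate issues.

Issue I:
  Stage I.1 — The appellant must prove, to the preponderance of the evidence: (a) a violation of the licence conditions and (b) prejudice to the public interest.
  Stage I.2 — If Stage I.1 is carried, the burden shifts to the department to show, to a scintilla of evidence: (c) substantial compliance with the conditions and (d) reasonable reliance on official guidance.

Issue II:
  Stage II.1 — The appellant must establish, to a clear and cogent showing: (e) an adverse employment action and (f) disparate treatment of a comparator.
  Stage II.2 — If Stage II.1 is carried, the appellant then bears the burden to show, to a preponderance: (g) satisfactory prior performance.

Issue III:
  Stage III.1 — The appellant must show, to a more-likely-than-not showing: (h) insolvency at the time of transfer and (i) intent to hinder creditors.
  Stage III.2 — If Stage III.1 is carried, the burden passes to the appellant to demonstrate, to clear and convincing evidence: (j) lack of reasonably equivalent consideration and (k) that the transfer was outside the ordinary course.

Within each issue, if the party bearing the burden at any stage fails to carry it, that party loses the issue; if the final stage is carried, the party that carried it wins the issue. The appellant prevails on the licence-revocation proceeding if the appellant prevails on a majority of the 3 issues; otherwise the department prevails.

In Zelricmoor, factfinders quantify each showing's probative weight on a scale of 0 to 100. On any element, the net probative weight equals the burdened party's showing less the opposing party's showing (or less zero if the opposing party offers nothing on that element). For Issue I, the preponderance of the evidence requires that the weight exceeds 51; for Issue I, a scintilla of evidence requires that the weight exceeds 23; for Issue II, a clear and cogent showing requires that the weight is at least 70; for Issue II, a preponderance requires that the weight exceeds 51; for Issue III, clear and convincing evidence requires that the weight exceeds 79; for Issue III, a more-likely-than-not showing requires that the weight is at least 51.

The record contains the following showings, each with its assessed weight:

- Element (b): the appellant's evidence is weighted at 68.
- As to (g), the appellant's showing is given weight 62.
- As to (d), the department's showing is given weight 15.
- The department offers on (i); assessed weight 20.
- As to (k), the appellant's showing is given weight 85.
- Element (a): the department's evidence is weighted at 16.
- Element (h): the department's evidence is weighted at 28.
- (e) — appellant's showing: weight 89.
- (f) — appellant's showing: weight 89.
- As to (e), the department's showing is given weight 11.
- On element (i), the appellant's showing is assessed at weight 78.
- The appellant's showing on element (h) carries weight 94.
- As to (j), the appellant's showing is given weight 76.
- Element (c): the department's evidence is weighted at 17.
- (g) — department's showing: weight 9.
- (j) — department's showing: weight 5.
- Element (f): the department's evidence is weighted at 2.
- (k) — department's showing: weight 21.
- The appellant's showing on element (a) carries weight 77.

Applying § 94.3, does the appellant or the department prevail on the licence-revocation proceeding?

— Issue I —
At Stage I.1 the appellant must meet the preponderance of the evidence (weight exceeds 51): on (a) the weight is 77 less the opposing 16 gives net 61, which does exceed 51, so (a) meets the standard; on (b) the weight is 68, > 51, so (b) meets the standard.
  Stage I.1 is satisfied; the onus moves to the department.
At Stage I.2 the department must meet a scintilla of evidence (weight exceeds 23): on (c) the weight is 17, ≤ 23, so (c) does not meet the standard; on (d) the weight is 15, which does not exceed 23, so (d) does not meet the standard.
  The department does not carry Stage I.2.
The appellant prevails on this issue.
— Issue II —
At Stage II.1 the appellant must meet a clear and cogent showing (weight is at least 70): on (e) the weight is 89 less the opposing 11 gives net 78, ≥ 70, so (e) meets the standard; on (f) the weight is 89 less the opposing 2 gives net 87, which does reach 70, so (f) meets the standard.
  Stage II.1 carried; the burden remains with the appellant.
At Stage II.2 the appellant must meet a preponderance (weight exceeds 51): on (g) the weight is 62 less the opposing 9 gives net 53, > 51, so (g) meets the standard.
  The appellant carries the last stage.
All stages carried — the appellant prevails on this issue.
— Issue III —
At Stage III.1 the appellant must meet a more-likely-than-not showing (weight is at least 51): on (h) the weight is 94 less the opposing 28 gives net 66, which does reach 51, so (h) meets the standard; on (i) the weight is 78 less the opposing 20 gives net 58, which does reach 51, so (i) meets the standard.
  All elements met. The appellant retains the burden for Stage III.2.
At Stage III.2 the appellant must meet clear and convincing evidence (weight exceeds 79): on (j) the weight is 76 less the opposing 5 gives net 71, ≤ 79, so (j) does not meet the standard; on (k) the weight is 85 less the opposing 21 gives net 64, which does not exceed 79, so (k) does not meet the standard.
  The appellant does not carry Stage III.2.
The analysis ends at Stage III.2; the department prevails on this issue.
Per-issue: Issue I → appellant; Issue II → appellant; Issue III → department. The appellant must prevail on a majority of issues; overall, the appellant prevails.

appellant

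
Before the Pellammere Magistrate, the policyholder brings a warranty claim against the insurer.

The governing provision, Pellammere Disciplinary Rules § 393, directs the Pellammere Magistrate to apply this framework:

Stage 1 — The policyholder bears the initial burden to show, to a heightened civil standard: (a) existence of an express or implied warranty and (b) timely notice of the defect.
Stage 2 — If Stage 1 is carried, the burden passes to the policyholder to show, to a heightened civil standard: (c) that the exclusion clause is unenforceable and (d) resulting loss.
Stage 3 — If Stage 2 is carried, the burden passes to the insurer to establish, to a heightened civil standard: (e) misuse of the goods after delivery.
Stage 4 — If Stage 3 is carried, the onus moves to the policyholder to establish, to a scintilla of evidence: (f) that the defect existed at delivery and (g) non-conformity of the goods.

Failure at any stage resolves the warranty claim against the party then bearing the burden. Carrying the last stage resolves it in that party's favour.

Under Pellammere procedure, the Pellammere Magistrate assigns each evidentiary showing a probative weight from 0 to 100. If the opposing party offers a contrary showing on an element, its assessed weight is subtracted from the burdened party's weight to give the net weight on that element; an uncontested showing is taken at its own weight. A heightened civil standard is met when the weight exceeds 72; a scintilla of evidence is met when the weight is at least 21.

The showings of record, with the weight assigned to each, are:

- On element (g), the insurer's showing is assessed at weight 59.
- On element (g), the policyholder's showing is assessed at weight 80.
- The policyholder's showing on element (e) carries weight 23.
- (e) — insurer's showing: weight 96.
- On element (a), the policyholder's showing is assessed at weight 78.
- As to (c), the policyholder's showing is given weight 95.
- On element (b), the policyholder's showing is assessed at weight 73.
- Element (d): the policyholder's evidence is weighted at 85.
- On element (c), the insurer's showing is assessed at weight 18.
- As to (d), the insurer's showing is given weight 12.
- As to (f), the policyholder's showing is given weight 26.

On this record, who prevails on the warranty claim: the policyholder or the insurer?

policyholder

At Stage 1 the policyholder must meet a heightened civil standard (weight exceeds 72): on (a) the weight is 78, which does exceed 72, so (a) meets the standard; on (b) the weight is 73, > 72, so (b) meets the standard.
  Stage 1 is satisfied; the policyholder continues to bear the burden.
At Stage 2 the policyholder must meet a heightened civil standard (weight exceeds 72): on (c) the weight is 95 less the opposing 18 gives net 77, > 72, so (c) meets the standard; on (d) the weight is 85 less the opposing 12 gives net 73, which does exceed 72, so (d) meets the standard.
  Stage 2 is satisfied; the onus moves to the insurer.
At Stage 3 the insurer must meet a heightened civil standard (weight exceeds 72): on (e) the weight is 96 less the opposing 23 gives net 73, which does exceed 72, so (e) meets the standard.
  Stage 3 is satisfied; the onus moves to the policyholder.
At Stage 4 the policyholder must meet a scintilla of evidence (weight is at least 21): on (f) the weight is 26, which does reach 21, so (f) meets the standard; on (g) the weight is 80 less the opposing 59 gives net 21, ≥ 21, so (g) meets the standard.
  All elements met at the final stage.
All stages carried — the policyholder prevails.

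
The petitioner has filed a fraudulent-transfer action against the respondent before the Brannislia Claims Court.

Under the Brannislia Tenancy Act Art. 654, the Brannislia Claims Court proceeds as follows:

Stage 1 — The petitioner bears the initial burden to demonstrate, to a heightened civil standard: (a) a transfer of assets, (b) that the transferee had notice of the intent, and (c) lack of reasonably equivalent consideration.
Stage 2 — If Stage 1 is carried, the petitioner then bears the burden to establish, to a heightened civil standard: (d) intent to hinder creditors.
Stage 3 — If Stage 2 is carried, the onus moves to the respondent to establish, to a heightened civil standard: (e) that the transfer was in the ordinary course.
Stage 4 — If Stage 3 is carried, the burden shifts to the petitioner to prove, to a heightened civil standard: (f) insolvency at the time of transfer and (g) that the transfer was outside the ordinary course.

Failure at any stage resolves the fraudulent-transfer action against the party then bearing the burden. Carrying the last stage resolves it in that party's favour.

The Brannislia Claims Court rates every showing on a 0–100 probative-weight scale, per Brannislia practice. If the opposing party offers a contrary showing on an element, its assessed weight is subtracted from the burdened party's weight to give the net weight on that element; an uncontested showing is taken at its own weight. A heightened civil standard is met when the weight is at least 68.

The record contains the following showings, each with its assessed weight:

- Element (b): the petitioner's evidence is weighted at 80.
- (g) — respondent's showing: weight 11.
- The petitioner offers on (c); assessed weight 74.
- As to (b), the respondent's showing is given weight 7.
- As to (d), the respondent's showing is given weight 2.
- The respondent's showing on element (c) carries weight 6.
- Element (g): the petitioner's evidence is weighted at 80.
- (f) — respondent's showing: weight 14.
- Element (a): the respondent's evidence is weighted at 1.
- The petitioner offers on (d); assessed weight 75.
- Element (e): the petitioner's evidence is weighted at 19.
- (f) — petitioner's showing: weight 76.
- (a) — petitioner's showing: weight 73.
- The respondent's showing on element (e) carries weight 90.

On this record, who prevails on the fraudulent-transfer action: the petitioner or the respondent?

respondent

Stage 1 — burden on petitioner; standard: a heightened civil standard (weight is at least 68).
    (a): 73 − 1 = 72 ≥ 68 [met]
    (b): 80 − 7 = 73 ≥ 68 [met]
    (c): 74 − 6 = 68 ≥ 68 [met]
  Stage 1 is satisfied; the petitioner continues to bear the burden.
Stage 2 — burden on petitioner; standard: a heightened civil standard (weight is at least 68).
    (d): 75 − 2 = 73 ≥ 68 [met]
  Stage 2 carried; the burden shifts to the respondent.
Stage 3 — burden on respondent; standard: a heightened civil standard (weight is at least 68).
    (e): 90 − 19 = 71 ≥ 68 [met]
  Stage 3 carried; the burden shifts to the petitioner.
Stage 4 — burden on petitioner; standard: a heightened civil standard (weight is at least 68).
    (f): 76 − 14 = 62 < 68 [not met]
    (g): 80 − 11 = 69 ≥ 68 [met]
  Not every element is met, so the petitioner fails to carry Stage 4.
The respondent prevails.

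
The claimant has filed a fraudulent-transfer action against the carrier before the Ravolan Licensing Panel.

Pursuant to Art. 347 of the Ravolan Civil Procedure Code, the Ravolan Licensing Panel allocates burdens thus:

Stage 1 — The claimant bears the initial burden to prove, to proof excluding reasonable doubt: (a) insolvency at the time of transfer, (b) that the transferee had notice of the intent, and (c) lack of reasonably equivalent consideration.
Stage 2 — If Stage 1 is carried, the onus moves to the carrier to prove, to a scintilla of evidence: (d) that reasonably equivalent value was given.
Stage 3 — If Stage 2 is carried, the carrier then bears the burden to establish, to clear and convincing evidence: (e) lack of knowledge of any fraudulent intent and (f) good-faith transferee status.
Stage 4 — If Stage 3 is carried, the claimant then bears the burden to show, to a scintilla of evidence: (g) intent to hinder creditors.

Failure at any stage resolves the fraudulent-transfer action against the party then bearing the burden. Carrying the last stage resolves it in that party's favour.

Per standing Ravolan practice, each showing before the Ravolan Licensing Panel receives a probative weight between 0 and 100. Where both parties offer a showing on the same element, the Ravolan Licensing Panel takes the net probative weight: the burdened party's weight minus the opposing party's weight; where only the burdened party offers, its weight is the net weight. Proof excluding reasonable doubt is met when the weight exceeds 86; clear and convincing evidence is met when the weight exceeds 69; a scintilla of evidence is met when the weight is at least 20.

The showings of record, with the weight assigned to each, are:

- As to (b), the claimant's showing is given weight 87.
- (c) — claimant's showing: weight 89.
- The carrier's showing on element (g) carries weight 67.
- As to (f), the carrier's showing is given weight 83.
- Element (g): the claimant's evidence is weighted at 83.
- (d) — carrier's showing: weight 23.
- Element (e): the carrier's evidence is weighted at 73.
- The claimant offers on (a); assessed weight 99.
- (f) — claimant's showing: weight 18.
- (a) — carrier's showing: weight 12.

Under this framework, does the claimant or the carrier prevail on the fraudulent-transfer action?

claimant

Stage 1 (claimant, proof excluding reasonable doubt, weight exceeds 86): (a) net 99−12=87 > 86 — meets; (b) 87 > 86 — meets; (c) 89 > 86 — meets.
  The claimant carries Stage 1; the carrier now bears the burden.
Stage 2 (carrier, a scintilla of evidence, weight is at least 20): (d) 23 ≥ 20 — meets.
  All elements met. The carrier retains the burden for Stage 3.
Stage 3 (carrier, clear and convincing evidence, weight exceeds 69): (e) 73 > 69 — meets; (f) net 83−18=65 ≤ 69 — fails.
  The carrier does not carry Stage 3.
The claimant prevails.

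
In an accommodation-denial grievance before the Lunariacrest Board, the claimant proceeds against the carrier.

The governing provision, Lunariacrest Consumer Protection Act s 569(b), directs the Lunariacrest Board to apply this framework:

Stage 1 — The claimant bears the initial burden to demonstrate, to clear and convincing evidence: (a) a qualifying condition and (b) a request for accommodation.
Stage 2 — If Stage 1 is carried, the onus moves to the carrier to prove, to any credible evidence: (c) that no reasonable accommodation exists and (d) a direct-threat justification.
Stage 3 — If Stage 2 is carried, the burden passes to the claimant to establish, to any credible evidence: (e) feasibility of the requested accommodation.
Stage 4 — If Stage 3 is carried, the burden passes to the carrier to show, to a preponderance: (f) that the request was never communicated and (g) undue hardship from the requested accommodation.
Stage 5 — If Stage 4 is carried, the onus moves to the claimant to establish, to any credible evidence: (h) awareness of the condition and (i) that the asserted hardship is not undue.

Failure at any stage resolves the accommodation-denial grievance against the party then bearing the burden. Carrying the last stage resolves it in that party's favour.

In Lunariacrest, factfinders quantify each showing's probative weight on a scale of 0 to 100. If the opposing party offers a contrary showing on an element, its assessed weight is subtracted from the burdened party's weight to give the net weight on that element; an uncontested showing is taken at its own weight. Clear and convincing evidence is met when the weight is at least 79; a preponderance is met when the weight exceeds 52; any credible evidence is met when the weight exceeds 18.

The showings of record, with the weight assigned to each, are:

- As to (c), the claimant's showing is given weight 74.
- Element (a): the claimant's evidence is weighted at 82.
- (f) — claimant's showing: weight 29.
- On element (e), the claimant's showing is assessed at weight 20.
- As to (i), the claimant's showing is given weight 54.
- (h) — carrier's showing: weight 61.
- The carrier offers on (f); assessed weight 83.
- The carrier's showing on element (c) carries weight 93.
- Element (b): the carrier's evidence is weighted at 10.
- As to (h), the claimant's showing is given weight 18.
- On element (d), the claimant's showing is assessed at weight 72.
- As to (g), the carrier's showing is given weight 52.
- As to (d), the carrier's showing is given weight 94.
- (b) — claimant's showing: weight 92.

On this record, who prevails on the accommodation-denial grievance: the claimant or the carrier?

claimant

Stage 1 — burden on claimant; standard: clear and convincing evidence (weight is at least 79).
    (a): 82 ≥ 79 [met]
    (b): 92 − 10 = 82 ≥ 79 [met]
  All elements met. The burden passes to the carrier.
Stage 2 — burden on carrier; standard: any credible evidence (weight exceeds 18).
    (c): 93 − 74 = 19 > 18 [met]
    (d): 94 − 72 = 22 > 18 [met]
  Stage 2 carried; the burden shifts to the claimant.
Stage 3 — burden on claimant; standard: any credible evidence (weight exceeds 18).
    (e): 20 > 18 [met]
  Stage 3 carried; the burden shifts to the carrier.
Stage 4 — burden on carrier; standard: a preponderance (weight exceeds 52).
    (f): 83 − 29 = 54 > 52 [met]
    (g): 52 ≤ 52 [not met]
  Not every element is met, so the carrier fails to carry Stage 4.
The analysis ends at Stage 4; the claimant prevails.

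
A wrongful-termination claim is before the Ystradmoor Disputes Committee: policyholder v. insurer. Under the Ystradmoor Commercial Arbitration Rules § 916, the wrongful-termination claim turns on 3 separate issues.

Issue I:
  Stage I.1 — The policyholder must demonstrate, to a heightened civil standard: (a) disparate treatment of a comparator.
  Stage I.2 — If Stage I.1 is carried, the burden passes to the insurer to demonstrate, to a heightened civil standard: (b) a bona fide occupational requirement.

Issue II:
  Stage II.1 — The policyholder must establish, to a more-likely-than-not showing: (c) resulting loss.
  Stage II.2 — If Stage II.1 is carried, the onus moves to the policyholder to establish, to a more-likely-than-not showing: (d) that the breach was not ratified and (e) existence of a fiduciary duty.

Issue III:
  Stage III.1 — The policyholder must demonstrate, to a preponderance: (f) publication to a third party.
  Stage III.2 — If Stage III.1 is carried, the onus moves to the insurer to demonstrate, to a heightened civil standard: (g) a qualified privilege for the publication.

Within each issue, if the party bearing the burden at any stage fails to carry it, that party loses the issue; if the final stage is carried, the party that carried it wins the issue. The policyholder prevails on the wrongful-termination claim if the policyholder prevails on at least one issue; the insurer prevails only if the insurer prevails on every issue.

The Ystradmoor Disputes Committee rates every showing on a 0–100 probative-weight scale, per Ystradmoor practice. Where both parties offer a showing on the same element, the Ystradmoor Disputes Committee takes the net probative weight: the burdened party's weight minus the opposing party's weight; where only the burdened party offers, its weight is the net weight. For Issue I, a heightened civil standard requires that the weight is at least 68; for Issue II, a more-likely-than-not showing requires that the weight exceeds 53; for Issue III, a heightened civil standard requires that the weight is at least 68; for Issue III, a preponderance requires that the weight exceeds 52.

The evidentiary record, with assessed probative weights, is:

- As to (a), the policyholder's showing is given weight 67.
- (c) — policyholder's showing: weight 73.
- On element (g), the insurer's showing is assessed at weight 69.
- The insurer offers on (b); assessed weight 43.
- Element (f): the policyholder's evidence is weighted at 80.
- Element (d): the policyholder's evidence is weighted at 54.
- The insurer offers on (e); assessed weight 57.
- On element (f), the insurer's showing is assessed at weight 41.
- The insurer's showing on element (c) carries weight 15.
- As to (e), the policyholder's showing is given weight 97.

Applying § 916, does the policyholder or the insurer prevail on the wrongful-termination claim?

— Issue I —
At Stage I.1 the policyholder must meet a heightened civil standard (weight is at least 68): on (a) the weight is 67, < 68, so (a) does not meet the standard.
  Stage I.1 not carried; the policyholder fails its burden.
The insurer prevails on this issue.
— Issue II —
Stage II.1 — burden on policyholder; standard: a more-likely-than-not showing (weight exceeds 53).
    (c): 73 − 15 = 58 > 53 [met]
  Stage II.1 carried; the burden remains with the policyholder.
Stage II.2 — burden on policyholder; standard: a more-likely-than-not showing (weight exceeds 53).
    (d): 54 > 53 [met]
    (e): 97 − 57 = 40 ≤ 53 [not met]
  Stage II.2 not carried; the policyholder fails its burden.
So the insurer prevails on this issue.
— Issue III —
At Stage III.1 the policyholder must meet a preponderance (weight exceeds 52): on (f) the weight is 80 less the opposing 41 gives net 39, ≤ 52, so (f) does not meet the standard.
  The policyholder does not carry Stage III.1.
So the insurer prevails on this issue.
Per-issue: Issue I → insurer; Issue II → insurer; Issue III → insurer. The policyholder must prevail on at least one issue; overall, the insurer prevails.

insurer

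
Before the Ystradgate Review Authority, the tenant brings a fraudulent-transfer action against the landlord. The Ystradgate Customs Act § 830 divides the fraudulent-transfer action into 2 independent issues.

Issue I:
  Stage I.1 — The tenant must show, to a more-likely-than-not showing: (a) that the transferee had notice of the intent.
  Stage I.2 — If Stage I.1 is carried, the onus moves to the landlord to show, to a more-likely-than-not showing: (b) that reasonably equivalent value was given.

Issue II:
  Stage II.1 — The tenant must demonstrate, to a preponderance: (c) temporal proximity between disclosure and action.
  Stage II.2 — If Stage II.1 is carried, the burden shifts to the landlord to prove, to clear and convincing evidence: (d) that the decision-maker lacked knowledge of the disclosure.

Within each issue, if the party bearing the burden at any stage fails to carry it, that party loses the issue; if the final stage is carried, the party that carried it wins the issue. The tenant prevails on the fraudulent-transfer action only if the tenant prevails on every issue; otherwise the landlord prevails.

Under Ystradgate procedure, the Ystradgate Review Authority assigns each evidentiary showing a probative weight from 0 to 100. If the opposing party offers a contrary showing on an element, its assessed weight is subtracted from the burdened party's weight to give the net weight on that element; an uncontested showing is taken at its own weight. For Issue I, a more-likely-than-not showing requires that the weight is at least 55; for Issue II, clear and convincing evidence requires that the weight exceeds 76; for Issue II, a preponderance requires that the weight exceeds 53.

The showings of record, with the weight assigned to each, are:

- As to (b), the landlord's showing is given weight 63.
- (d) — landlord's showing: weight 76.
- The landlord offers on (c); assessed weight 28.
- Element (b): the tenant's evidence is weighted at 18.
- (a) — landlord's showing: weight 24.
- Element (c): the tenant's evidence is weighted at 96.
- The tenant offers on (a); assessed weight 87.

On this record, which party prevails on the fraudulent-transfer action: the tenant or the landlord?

— Issue I —
Stage I.1 (tenant, a more-likely-than-not showing, weight is at least 55): (a) net 87−24=63 ≥ 55 — meets.
  All elements met. The burden passes to the landlord.
Stage I.2 (landlord, a more-likely-than-not showing, weight is at least 55): (b) net 63−18=45 < 55 — fails.
  The landlord does not carry Stage I.2.
So the tenant prevails on this issue.
— Issue II —
Stage II.1 (tenant, a preponderance, weight exceeds 53): (c) net 96−28=68 > 53 — meets.
  Stage II.1 is satisfied; the onus moves to the landlord.
Stage II.2 (landlord, clear and convincing evidence, weight exceeds 76): (d) 76 ≤ 76 — fails.
  Stage II.2 not carried; the landlord fails its burden.
The tenant prevails on this issue.
Per-issue: Issue I → tenant; Issue II → tenant. The tenant must prevail on every issue; overall, the tenant prevails.

tenant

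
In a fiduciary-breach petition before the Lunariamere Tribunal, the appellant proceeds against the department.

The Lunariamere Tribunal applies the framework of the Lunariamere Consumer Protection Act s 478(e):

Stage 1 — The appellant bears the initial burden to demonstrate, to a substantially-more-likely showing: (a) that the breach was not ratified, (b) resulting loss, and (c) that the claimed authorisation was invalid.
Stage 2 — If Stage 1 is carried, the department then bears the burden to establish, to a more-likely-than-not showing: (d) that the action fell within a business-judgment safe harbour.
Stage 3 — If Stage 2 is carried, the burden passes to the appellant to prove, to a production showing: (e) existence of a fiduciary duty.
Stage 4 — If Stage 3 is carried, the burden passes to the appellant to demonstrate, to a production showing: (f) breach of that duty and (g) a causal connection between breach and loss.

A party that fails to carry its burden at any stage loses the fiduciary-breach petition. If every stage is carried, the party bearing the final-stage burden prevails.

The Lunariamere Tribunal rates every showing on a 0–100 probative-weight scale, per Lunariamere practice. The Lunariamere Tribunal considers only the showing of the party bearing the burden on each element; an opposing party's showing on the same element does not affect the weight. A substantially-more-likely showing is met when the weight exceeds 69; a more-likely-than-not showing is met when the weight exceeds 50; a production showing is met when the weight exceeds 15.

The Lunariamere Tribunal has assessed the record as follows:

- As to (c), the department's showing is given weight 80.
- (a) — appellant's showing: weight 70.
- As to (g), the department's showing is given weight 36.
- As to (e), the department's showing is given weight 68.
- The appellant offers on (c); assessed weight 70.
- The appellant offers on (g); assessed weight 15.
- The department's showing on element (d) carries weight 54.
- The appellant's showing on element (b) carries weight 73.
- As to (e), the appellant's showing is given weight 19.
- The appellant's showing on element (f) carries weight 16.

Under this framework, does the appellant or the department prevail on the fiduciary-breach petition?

Stage 1 (appellant, a substantially-more-likely showing, weight exceeds 69): (a) 70 > 69 — meets; (b) 73 > 69 — meets; (c) 70 (department's 80 disregarded) > 69 — meets.
  The appellant carries Stage 1; the department now bears the burden.
Stage 2 (department, a more-likely-than-not showing, weight exceeds 50): (d) 54 > 50 — meets.
  Stage 2 carried; the burden shifts to the appellant.
Stage 3 (appellant, a production showing, weight exceeds 15): (e) 19 (department's 68 disregarded) > 15 — meets.
  All elements met. The appellant retains the burden for Stage 4.
Stage 4 (appellant, a production showing, weight exceeds 15): (f) 16 > 15 — meets; (g) 15 (department's 36 disregarded) ≤ 15 — fails.
  The appellant does not carry Stage 4.
The analysis ends at Stage 4; the department prevails.

department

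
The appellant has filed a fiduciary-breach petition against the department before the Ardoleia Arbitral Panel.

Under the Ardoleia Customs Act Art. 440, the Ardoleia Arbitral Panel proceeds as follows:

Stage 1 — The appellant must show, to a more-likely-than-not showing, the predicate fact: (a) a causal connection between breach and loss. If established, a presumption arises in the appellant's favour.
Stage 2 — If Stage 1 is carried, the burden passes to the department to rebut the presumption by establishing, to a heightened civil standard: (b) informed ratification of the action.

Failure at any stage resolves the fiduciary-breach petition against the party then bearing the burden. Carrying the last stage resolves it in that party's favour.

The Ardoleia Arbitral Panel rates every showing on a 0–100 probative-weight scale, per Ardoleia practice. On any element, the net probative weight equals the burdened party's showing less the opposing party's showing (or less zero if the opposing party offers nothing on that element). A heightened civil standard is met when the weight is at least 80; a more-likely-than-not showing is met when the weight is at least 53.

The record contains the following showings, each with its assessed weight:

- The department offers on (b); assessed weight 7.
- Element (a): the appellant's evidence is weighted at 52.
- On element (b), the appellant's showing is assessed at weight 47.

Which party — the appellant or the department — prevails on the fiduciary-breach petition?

At Stage 1 the appellant must meet a more-likely-than-not showing (weight is at least 53): on (a) the weight is 52, < 53, so (a) does not meet the standard.
  The appellant does not carry Stage 1.
The analysis ends at Stage 1; the department prevails.

department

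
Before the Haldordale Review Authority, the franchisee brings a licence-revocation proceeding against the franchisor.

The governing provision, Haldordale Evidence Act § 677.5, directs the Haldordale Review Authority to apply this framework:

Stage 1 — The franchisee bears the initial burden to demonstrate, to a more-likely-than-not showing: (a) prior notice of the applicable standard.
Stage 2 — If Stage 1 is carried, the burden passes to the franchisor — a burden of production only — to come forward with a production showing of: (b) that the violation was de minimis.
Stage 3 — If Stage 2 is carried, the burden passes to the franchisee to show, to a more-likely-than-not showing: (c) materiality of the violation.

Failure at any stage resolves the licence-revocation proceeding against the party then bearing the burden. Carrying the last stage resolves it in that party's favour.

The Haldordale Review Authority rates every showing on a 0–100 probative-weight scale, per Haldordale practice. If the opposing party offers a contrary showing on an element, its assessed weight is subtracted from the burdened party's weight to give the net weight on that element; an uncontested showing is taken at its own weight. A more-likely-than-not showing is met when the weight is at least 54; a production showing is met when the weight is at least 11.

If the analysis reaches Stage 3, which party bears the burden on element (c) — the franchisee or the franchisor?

franchisee

Stage 3's rule assigns the burden to the franchisee (to a more-likely-than-not showing).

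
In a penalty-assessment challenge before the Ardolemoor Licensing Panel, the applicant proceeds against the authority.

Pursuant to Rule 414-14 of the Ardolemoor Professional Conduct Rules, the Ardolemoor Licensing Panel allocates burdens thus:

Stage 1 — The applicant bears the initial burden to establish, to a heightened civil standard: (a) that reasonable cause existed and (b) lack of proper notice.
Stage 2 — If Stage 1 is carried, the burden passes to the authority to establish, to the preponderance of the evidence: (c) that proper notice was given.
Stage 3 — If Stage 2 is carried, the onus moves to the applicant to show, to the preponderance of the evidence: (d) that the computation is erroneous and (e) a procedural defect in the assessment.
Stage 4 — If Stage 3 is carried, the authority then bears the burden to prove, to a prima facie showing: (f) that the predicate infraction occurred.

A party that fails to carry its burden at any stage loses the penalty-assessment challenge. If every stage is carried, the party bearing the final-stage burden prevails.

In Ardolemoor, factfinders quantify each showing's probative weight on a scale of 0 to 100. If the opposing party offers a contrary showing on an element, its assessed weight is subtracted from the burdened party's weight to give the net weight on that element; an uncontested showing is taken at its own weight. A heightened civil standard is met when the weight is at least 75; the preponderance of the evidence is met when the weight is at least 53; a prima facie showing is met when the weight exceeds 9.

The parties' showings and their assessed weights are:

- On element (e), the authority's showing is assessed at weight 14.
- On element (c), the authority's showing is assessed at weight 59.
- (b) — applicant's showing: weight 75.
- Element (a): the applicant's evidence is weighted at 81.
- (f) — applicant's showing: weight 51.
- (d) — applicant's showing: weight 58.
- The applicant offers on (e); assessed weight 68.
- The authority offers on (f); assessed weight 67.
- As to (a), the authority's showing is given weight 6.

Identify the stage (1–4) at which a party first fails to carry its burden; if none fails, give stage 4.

Stage 1 (applicant, a heightened civil standard, weight is at least 75): (a) net 81−6=75 ≥ 75 — meets; (b) 75 ≥ 75 — meets.
  All elements met. The burden passes to the authority.
Stage 2 (authority, the preponderance of the evidence, weight is at least 53): (c) 59 ≥ 53 — meets.
  Stage 2 carried; the burden shifts to the applicant.
Stage 3 (applicant, the preponderance of the evidence, weight is at least 53): (d) 58 ≥ 53 — meets; (e) net 68−14=54 ≥ 53 — meets.
  All elements met. The burden passes to the authority.
Stage 4 (authority, a prima facie showing, weight exceeds 9): (f) net 67−51=16 > 9 — meets.
  All elements met at the final stage.
Every stage carried; the authority prevails.

stage 4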